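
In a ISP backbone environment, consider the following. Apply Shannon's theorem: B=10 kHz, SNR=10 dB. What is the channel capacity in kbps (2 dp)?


Given: B = 10 kHz, SNR = 10 dB
SNR linear = 10^(10/10) = 10
1 + SNR = 11
log2(11) = 3.4594316186
C = 10 * 1000 * 3.4594316186 = 34594.3162 bps
C = 34.594316 kbps -> 34.59 kbps (2 dp)

34.59


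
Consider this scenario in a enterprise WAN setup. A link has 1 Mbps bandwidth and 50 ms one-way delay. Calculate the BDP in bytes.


Given: bandwidth = 1 Mbps, delay = 50 ms
BDP in bits = 1 * 10^6 * 50 / 1000
BDP in bits = 50000
BDP in bytes = 50000 / 8 = 6250

6250


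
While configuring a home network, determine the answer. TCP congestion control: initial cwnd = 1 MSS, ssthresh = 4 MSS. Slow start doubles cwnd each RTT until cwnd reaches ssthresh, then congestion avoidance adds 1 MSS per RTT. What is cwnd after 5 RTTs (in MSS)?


RTT 0: cwnd = 1 MSS (initial)
RTT 1: cwnd = 2 MSS (slow start, doubled)
RTT 2: cwnd = 4 MSS (slow start, doubled)
RTT 3: cwnd = 5 MSS (congestion avoidance, +1)
RTT 4: cwnd = 6 MSS (congestion avoidance, +1)
RTT 5: cwnd = 7 MSS (congestion avoidance, +1)

7


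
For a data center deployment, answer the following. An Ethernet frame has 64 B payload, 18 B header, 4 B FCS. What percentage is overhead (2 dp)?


Given: payload = 64 B, header = 18 B, trailer = 4 B
Overhead bytes = header + trailer = 18 + 4 = 22
Total frame = payload + overhead = 64 + 22 = 86
Overhead % = 22 / 86 * 100 = 25.5814% -> 25.58% (2 dp)

25.58


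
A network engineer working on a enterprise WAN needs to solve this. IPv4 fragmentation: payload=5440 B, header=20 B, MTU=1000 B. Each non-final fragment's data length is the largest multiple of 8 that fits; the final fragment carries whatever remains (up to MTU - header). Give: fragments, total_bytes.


Max data per non-final fragment = floor((MTU - header)/8)*8 = floor((1000 - 20)/8)*8 = floor(980/8)*8 = 976 B
Final fragment needs no 8-byte alignment: it can carry up to MTU - header = 980 B
Non-final fragments needed = ceil((payload - 980) / 976) = ceil(4460/976) = ceil(4.5697) = 5
Number of fragments = 5 + 1 = 6
Fragment sizes (data): 5 * 976 B + 560 B (last, 560 <= 980 OK)
Total bytes sent = payload + n_frags * header = 5440 + 6*20 = 5440 + 120 = 5560 B

6, 5560


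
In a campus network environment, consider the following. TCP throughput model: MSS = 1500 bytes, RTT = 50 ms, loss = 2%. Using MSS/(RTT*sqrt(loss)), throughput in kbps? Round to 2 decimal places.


Given: MSS = 1500 bytes, RTT = 50 ms, loss = 2%
RTT in seconds = 50 / 1000 = 0.05
Loss rate = 2% = 0.02
sqrt(loss) = sqrt(0.02) = 0.141421356237
Throughput (bytes/s) = 1500 / (0.05 * 0.141421356237) = 212132.0344
Throughput (kbps) = 212132.0344 * 8 / 1000 = 1697.056275 -> 1697.06 kbps (2 dp)

1697.06


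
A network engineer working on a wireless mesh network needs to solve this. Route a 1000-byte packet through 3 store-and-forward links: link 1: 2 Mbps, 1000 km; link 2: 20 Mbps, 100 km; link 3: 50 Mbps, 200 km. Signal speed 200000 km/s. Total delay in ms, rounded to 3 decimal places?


Packet = 1000 bytes = 8000 bits. Store-and-forward: sum (t_trans + t_prop) per link.
Link 1: t_trans = 8000/(2*10^6) s = 4.0000 ms; t_prop = 1000/200000 s = 5.0000 ms; subtotal = 9.0000 ms
Link 2: t_trans = 8000/(20*10^6) s = 0.4000 ms; t_prop = 100/200000 s = 0.5000 ms; subtotal = 0.9000 ms
Link 3: t_trans = 8000/(50*10^6) s = 0.1600 ms; t_prop = 200/200000 s = 1.0000 ms; subtotal = 1.1600 ms
End-to-end = 9.0000 + 0.9000 + 1.1600 = 11.0600 ms -> 11.060 ms (3 dp)

11.060


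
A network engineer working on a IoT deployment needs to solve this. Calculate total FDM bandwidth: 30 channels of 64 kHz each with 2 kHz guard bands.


Given: 30 channels, 64 kHz each, guard = 2 kHz
Channel bandwidth = 30 * 64 = 1920 kHz
Guard bands = 29 gaps * 2 kHz = 58 kHz
Total = 1920 + 58 = 1978 kHz

1978


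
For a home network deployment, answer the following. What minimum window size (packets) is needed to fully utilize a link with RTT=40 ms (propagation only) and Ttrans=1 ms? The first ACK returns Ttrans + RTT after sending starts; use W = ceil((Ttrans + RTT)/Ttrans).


Given: Ttrans = 1 ms, RTT = 40 ms (= 2 * Tprop, Tprop = 20 ms)
Time until first ACK returns = Ttrans + RTT = 1 + 40 = 41 ms
Need W * Ttrans >= Ttrans + RTT  ->  W >= (Ttrans + RTT) / Ttrans
(Ttrans + RTT) / Ttrans = 41 / 1 = 41
W_min = ceil(41) = 41

41


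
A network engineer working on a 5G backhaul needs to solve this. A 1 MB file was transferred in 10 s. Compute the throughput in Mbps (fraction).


Given: file = 1 MB, time = 10 s
File in Mb = 1 * 8 = 8 Mb
Throughput = 8 / 10 Mbps
Throughput = 4/5 Mbps

4/5


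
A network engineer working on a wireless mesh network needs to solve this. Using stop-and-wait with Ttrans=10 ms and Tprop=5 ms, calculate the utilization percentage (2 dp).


Given: Ttrans = 10 ms, Tprop = 5 ms
RTT = 2 * Tprop = 2 * 5 = 10 ms
U = Ttrans / (Ttrans + RTT)
U = 10 / (10 + 10)
U = 10 / 20 = 0.5
U% = 50.00%

50.00


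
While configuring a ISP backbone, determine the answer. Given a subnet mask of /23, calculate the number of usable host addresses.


Given: subnet mask /23
Host bits = 32 - 23 = 9
Total addresses = 2^9 = 512
Usable hosts = 512 - 2 (network + broadcast) = 510

510


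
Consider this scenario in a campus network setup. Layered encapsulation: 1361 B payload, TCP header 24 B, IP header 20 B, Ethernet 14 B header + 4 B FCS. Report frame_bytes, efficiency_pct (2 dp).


TCP segment = 1361 + 24 = 1385 B
IP packet = 1385 + 20 = 1405 B
Ethernet frame = 1405 + 14 + 4 = 1423 B
Efficiency = app / frame = 1361 / 1423 = 0.956430 = 95.6430% -> 95.64% (2 dp)

1423, 95.64


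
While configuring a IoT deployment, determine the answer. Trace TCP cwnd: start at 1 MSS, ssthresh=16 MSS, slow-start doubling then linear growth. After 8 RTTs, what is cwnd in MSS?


RTT 0: cwnd = 1 MSS (initial)
RTT 1: cwnd = 2 MSS (slow start, doubled)
RTT 2: cwnd = 4 MSS (slow start, doubled)
RTT 3: cwnd = 8 MSS (slow start, doubled)
RTT 4: cwnd = 16 MSS (slow start, doubled)
RTT 5: cwnd = 17 MSS (congestion avoidance, +1)
RTT 6: cwnd = 18 MSS (congestion avoidance, +1)
RTT 7: cwnd = 19 MSS (congestion avoidance, +1)
RTT 8: cwnd = 20 MSS (congestion avoidance, +1)

20


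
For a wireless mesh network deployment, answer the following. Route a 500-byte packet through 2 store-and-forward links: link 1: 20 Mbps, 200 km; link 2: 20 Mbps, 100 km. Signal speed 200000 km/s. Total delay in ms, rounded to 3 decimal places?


Packet = 500 bytes = 4000 bits. Store-and-forward: sum (t_trans + t_prop) per link.
Link 1: t_trans = 4000/(20*10^6) s = 0.2000 ms; t_prop = 200/200000 s = 1.0000 ms; subtotal = 1.2000 ms
Link 2: t_trans = 4000/(20*10^6) s = 0.2000 ms; t_prop = 100/200000 s = 0.5000 ms; subtotal = 0.7000 ms
End-to-end = 1.2000 + 0.7000 = 1.9000 ms -> 1.900 ms (3 dp)

1.900


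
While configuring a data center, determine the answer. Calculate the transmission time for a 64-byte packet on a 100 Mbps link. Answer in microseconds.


Given: packet = 64 bytes, bandwidth = 100 Mbps
Packet in bits = 64 * 8 = 512 bits
Bandwidth = 100 * 10^6 = 100000000 bps
Time = 512 / 100000000 seconds
Time in us = 512 * 10^6 / 100000000 = 5.12

5.12


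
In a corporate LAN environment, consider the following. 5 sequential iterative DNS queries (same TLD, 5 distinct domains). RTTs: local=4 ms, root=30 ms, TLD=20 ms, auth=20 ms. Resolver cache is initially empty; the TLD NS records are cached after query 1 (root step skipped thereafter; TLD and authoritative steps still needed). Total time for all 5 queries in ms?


Lookup 1 (cold cache): local + root + TLD + auth = 4 + 30 + 20 + 20 = 74 ms
Lookups 2..5 (TLD NS cached -> skip root; new domain -> still ask TLD and auth): local + TLD + auth = 4 + 20 + 20 = 44 ms each
Remaining 4 lookups: 4 * 44 = 176 ms
Total = 74 + 176 = 250 ms

250


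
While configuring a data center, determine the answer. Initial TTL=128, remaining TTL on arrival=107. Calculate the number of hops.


Given: initial TTL = 128, received TTL = 107
Hops = initial TTL - received TTL
Hops = 128 - 107 = 21

21


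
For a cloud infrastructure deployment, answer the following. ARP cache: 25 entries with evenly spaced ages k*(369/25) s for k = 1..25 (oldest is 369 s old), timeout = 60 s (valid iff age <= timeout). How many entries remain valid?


Ages are k * 369/25 s for k = 1..25 (spacing = 14.7600 s).
Entry k is valid iff k * 369/25 <= 60 iff k <= 25 * 60 / 369 = 4.0650
n_valid = floor(4.0650) = 4
(n_stale = 25 - 4 = 21)

4


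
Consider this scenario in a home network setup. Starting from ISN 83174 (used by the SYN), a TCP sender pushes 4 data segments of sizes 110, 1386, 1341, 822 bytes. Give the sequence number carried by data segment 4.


The SYN occupies sequence number ISN = 83174, so the first data byte is ISN + 1 = 83175.
SEQ of data segment i = (ISN + 1) + sum of payload sizes of segments 1..i-1.
Segment 1: SEQ = 83175, payload = 110 bytes
Segment 2: SEQ = 83285, payload = 1386 bytes
Segment 3: SEQ = 84671, payload = 1341 bytes
Segment 4: SEQ = 86012, payload = 822 bytes
SEQ of segment 4 = 83175 + 110 + 1386 + 1341 = 86012

86012


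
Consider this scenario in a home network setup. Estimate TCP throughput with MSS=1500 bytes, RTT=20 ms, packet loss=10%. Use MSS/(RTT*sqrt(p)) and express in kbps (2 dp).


Given: MSS = 1500 bytes, RTT = 20 ms, loss = 10%
RTT in seconds = 20 / 1000 = 0.02
Loss rate = 10% = 0.1
sqrt(loss) = sqrt(0.1) = 0.316227766017
Throughput (bytes/s) = 1500 / (0.02 * 0.316227766017) = 237170.8245
Throughput (kbps) = 237170.8245 * 8 / 1000 = 1897.366596 -> 1897.37 kbps (2 dp)

1897.37


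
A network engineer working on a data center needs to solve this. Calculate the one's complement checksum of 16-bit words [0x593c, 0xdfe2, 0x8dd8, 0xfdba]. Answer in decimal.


Given words: [0x593c, 0xdfe2, 0x8dd8, 0xfdba]
Step 1: Sum all words
Raw sum = 22844 + 57314 + 36312 + 64954 = 181424
Step 2: Fold carry: (50352 + 2) = 50354
One's complement = ~50354 & 0xFFFF = 15181

15181


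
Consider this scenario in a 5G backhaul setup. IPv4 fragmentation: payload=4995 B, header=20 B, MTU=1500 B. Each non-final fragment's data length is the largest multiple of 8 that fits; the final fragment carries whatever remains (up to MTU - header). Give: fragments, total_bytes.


Max data per non-final fragment = floor((MTU - header)/8)*8 = floor((1500 - 20)/8)*8 = floor(1480/8)*8 = 1480 B
Final fragment needs no 8-byte alignment: it can carry up to MTU - header = 1480 B
Non-final fragments needed = ceil((payload - 1480) / 1480) = ceil(3515/1480) = ceil(2.3750) = 3
Number of fragments = 3 + 1 = 4
Fragment sizes (data): 3 * 1480 B + 555 B (last, 555 <= 1480 OK)
Total bytes sent = payload + n_frags * header = 4995 + 4*20 = 4995 + 80 = 5075 B

4, 5075


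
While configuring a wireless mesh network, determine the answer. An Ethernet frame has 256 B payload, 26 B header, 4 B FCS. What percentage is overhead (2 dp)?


Given: payload = 256 B, header = 26 B, trailer = 4 B
Overhead bytes = header + trailer = 26 + 4 = 30
Total frame = payload + overhead = 256 + 30 = 286
Overhead % = 30 / 286 * 100 = 10.4895% -> 10.49% (2 dp)

10.49


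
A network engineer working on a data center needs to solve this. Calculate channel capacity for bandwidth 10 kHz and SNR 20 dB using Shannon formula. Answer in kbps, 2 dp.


Given: B = 10 kHz, SNR = 20 dB
SNR linear = 10^(20/10) = 100
1 + SNR = 101
log2(101) = 6.6582114828
C = 10 * 1000 * 6.6582114828 = 66582.1148 bps
C = 66.582115 kbps -> 66.58 kbps (2 dp)

66.58


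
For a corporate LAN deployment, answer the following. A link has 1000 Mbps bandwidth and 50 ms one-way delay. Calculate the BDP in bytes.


Given: bandwidth = 1000 Mbps, delay = 50 ms
BDP in bits = 1000 * 10^6 * 50 / 1000
BDP in bits = 50000000
BDP in bytes = 50000000 / 8 = 6250000

6250000


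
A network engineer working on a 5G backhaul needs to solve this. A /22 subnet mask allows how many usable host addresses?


Given: subnet mask /22
Host bits = 32 - 22 = 10
Total addresses = 2^10 = 1024
Usable hosts = 1024 - 2 (network + broadcast) = 1022

1022


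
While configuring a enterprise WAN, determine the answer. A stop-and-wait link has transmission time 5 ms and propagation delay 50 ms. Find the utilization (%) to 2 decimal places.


Given: Ttrans = 5 ms, Tprop = 50 ms
RTT = 2 * Tprop = 2 * 50 = 100 ms
U = Ttrans / (Ttrans + RTT)
U = 5 / (5 + 100)
U = 5 / 105 = 0.047619
U% = 4.76%

4.76


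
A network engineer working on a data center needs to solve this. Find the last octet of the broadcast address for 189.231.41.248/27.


Given: IP = 189.231.41.248, prefix = /27
Host bits = 32 - 27 = 5
Network last octet = 248 AND mask = 224
Host part size = 2^5 - 1 = 31
Broadcast last octet = 224 OR 31 = 255

255


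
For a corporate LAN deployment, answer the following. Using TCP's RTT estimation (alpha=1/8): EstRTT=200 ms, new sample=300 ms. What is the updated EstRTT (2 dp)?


Given: EstRTT = 200 ms, SampleRTT = 300 ms, alpha = 1/8
New EstRTT = (1 - alpha) * EstRTT + alpha * SampleRTT
(7/8) * 200 = 175
(1/8) * 300 = 37.5
New EstRTT = 175 + 37.5 = 212.5 ms -> 212.50 ms (2 dp)

212.50


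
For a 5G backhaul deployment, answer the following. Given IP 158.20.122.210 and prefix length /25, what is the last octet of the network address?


Given: IP = 158.20.122.210, prefix = /25
Subnet mask = 255.255.255.128
Last octet of IP: 210
Last octet of mask: 128
Network last octet = 210 AND 128 = 128

128


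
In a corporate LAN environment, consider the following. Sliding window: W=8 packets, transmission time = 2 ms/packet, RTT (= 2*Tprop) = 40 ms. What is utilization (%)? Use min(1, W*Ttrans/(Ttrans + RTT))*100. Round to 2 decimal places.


Given: W = 8, Ttrans = 2 ms, RTT = 40 ms (= 2 * Tprop, Tprop = 20 ms)
Cycle time = Ttrans + RTT = 2 + 40 = 42 ms (first packet sent until its ACK returns)
W * Ttrans = 8 * 2 = 16 ms of sending per cycle
W * Ttrans / (Ttrans + RTT) = 16 / 42 = 0.380952
U = min(1, 0.380952) = 0.380952
U% = 38.10%

38.10


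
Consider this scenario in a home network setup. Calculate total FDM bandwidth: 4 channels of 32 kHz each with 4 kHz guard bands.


Given: 4 channels, 32 kHz each, guard = 4 kHz
Channel bandwidth = 4 * 32 = 128 kHz
Guard bands = 3 gaps * 4 kHz = 12 kHz
Total = 128 + 12 = 140 kHz

140


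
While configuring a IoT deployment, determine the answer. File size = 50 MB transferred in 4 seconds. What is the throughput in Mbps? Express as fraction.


Given: file = 50 MB, time = 4 s
File in Mb = 50 * 8 = 400 Mb
Throughput = 400 / 4 Mbps
Throughput = 100 Mbps

100


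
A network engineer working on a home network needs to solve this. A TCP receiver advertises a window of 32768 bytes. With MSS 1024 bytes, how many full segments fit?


Given: RWND = 32768 bytes, MSS = 1024 bytes
Full segments = floor(RWND / MSS)
Full segments = floor(32768 / 1024)
Full segments = floor(32.0) = 32

32


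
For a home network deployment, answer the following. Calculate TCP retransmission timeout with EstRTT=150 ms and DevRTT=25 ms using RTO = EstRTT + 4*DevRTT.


Given: EstRTT = 150 ms, DevRTT = 25 ms
Timeout = EstRTT + 4 * DevRTT
4 * DevRTT = 4 * 25 = 100
Timeout = 150 + 100 = 250 ms

250


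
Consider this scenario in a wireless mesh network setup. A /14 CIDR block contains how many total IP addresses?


Given: CIDR prefix /14
Host bits = 32 - 14 = 18
Total addresses = 2^18 = 262144

262144


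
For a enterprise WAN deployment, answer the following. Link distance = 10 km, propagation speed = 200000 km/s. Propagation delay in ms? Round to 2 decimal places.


Given: distance = 10 km, speed = 200000 km/s
Delay = distance / speed = 10 / 200000 seconds
Delay in ms = 10 * 1000 / 200000
Delay = 0.0500 ms
Rounded to 2 dp = 0.05 ms

0.05


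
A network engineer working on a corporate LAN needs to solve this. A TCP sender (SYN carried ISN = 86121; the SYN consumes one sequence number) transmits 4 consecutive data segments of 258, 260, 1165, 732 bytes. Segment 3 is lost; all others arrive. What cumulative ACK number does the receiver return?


SYN uses sequence number 86121; first data byte = ISN + 1 = 86122.
Segment 1: SEQ = 86122, len = 258 B, covers [86122, 86379]
Segment 2: SEQ = 86380, len = 260 B, covers [86380, 86639]
Segment 3: SEQ = 86640, len = 1165 B, covers [86640, 87804] [LOST]
Segment 4: SEQ = 87805, len = 732 B, covers [87805, 88536]
In-order data received: bytes [86122, 86639] (segments 1..2).
Segment 3 missing -> gap begins at byte 86640; later segments buffered out of order.
Cumulative ACK = next expected in-order byte = 86122 + 258 + 260 = 86640

86640


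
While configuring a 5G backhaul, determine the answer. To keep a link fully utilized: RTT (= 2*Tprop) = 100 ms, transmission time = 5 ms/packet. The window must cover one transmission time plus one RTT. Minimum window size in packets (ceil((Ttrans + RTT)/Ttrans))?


Given: Ttrans = 5 ms, RTT = 100 ms (= 2 * Tprop, Tprop = 50 ms)
Time until first ACK returns = Ttrans + RTT = 5 + 100 = 105 ms
Need W * Ttrans >= Ttrans + RTT  ->  W >= (Ttrans + RTT) / Ttrans
(Ttrans + RTT) / Ttrans = 105 / 5 = 21
W_min = ceil(21) = 21

21


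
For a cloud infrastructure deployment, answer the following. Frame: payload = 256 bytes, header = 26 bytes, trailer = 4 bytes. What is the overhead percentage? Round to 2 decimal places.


Given: payload = 256 B, header = 26 B, trailer = 4 B
Overhead bytes = header + trailer = 26 + 4 = 30
Total frame = payload + overhead = 256 + 30 = 286
Overhead % = 30 / 286 * 100 = 10.4895% -> 10.49% (2 dp)

10.49


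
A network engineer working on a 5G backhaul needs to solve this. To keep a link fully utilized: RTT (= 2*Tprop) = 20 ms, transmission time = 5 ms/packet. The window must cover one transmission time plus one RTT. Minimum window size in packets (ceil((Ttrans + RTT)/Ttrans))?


Given: Ttrans = 5 ms, RTT = 20 ms (= 2 * Tprop, Tprop = 10 ms)
Time until first ACK returns = Ttrans + RTT = 5 + 20 = 25 ms
Need W * Ttrans >= Ttrans + RTT  ->  W >= (Ttrans + RTT) / Ttrans
(Ttrans + RTT) / Ttrans = 25 / 5 = 5
W_min = ceil(5) = 5

5


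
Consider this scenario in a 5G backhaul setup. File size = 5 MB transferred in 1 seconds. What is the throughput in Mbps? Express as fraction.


Given: file = 5 MB, time = 1 s
File in Mb = 5 * 8 = 40 Mb
Throughput = 40 / 1 Mbps
Throughput = 40 Mbps

40


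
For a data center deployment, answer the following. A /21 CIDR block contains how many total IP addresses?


Given: CIDR prefix /21
Host bits = 32 - 21 = 11
Total addresses = 2^11 = 2048

2048


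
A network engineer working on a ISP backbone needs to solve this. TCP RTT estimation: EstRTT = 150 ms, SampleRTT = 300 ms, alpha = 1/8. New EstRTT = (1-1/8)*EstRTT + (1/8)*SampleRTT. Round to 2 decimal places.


Given: EstRTT = 150 ms, SampleRTT = 300 ms, alpha = 1/8
New EstRTT = (1 - alpha) * EstRTT + alpha * SampleRTT
(7/8) * 150 = 131.25
(1/8) * 300 = 37.5
New EstRTT = 131.25 + 37.5 = 168.75 ms -> 168.75 ms (2 dp)

168.75


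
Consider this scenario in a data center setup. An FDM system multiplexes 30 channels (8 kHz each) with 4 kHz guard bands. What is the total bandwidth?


Given: 30 channels, 8 kHz each, guard = 4 kHz
Channel bandwidth = 30 * 8 = 240 kHz
Guard bands = 29 gaps * 4 kHz = 116 kHz
Total = 240 + 116 = 356 kHz

356


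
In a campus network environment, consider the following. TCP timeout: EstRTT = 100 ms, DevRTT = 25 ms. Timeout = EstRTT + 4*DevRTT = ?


Given: EstRTT = 100 ms, DevRTT = 25 ms
Timeout = EstRTT + 4 * DevRTT
4 * DevRTT = 4 * 25 = 100
Timeout = 100 + 100 = 200 ms

200


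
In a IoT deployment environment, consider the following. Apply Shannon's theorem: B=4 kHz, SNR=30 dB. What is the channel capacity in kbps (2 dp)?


Given: B = 4 kHz, SNR = 30 dB
SNR linear = 10^(30/10) = 1000
1 + SNR = 1001
log2(1001) = 9.9672262588
C = 4 * 1000 * 9.9672262588 = 39868.9050 bps
C = 39.868905 kbps -> 39.87 kbps (2 dp)

39.87


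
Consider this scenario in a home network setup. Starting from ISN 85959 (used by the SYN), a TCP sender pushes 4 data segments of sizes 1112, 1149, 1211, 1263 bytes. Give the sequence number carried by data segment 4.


The SYN occupies sequence number ISN = 85959, so the first data byte is ISN + 1 = 85960.
SEQ of data segment i = (ISN + 1) + sum of payload sizes of segments 1..i-1.
Segment 1: SEQ = 85960, payload = 1112 bytes
Segment 2: SEQ = 87072, payload = 1149 bytes
Segment 3: SEQ = 88221, payload = 1211 bytes
Segment 4: SEQ = 89432, payload = 1263 bytes
SEQ of segment 4 = 85960 + 1112 + 1149 + 1211 = 89432

89432


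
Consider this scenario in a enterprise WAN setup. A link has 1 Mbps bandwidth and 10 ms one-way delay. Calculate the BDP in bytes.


Given: bandwidth = 1 Mbps, delay = 10 ms
BDP in bits = 1 * 10^6 * 10 / 1000
BDP in bits = 10000
BDP in bytes = 10000 / 8 = 1250

1250


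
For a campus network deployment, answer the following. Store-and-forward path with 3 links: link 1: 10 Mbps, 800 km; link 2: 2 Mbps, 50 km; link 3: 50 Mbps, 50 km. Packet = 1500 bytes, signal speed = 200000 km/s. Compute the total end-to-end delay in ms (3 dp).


Packet = 1500 bytes = 12000 bits. Store-and-forward: sum (t_trans + t_prop) per link.
Link 1: t_trans = 12000/(10*10^6) s = 1.2000 ms; t_prop = 800/200000 s = 4.0000 ms; subtotal = 5.2000 ms
Link 2: t_trans = 12000/(2*10^6) s = 6.0000 ms; t_prop = 50/200000 s = 0.2500 ms; subtotal = 6.2500 ms
Link 3: t_trans = 12000/(50*10^6) s = 0.2400 ms; t_prop = 50/200000 s = 0.2500 ms; subtotal = 0.4900 ms
End-to-end = 5.2000 + 6.2500 + 0.4900 = 11.9400 ms -> 11.940 ms (3 dp)

11.940


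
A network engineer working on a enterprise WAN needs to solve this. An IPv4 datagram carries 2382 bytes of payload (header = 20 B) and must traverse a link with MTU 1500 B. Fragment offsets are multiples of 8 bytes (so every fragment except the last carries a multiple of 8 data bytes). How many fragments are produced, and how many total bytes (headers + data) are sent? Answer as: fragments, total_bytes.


Max data per non-final fragment = floor((MTU - header)/8)*8 = floor((1500 - 20)/8)*8 = floor(1480/8)*8 = 1480 B
Final fragment needs no 8-byte alignment: it can carry up to MTU - header = 1480 B
Non-final fragments needed = ceil((payload - 1480) / 1480) = ceil(902/1480) = ceil(0.6095) = 1
Number of fragments = 1 + 1 = 2
Fragment sizes (data): 1 * 1480 B + 902 B (last, 902 <= 1480 OK)
Total bytes sent = payload + n_frags * header = 2382 + 2*20 = 2382 + 40 = 2422 B

2, 2422


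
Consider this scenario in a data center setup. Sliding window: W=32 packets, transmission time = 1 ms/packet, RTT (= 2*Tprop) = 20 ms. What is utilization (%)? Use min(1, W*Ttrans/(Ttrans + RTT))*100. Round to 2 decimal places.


Given: W = 32, Ttrans = 1 ms, RTT = 20 ms (= 2 * Tprop, Tprop = 10 ms)
Cycle time = Ttrans + RTT = 1 + 20 = 21 ms (first packet sent until its ACK returns)
W * Ttrans = 32 * 1 = 32 ms of sending per cycle
W * Ttrans / (Ttrans + RTT) = 32 / 21 = 1.523810
U = min(1, 1.523810) = 1.000000
U% = 100.00%

100.00


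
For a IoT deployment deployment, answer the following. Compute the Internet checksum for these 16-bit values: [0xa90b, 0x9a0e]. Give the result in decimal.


Given words: [0xa90b, 0x9a0e]
Step 1: Sum all words
Raw sum = 43275 + 39438 = 82713
Step 2: Fold carry: (17177 + 1) = 17178
One's complement = ~17178 & 0xFFFF = 48357

48357


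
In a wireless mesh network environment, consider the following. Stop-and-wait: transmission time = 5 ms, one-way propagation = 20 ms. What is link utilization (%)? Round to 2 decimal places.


Given: Ttrans = 5 ms, Tprop = 20 ms
RTT = 2 * Tprop = 2 * 20 = 40 ms
U = Ttrans / (Ttrans + RTT)
U = 5 / (5 + 40)
U = 5 / 45 = 0.111111
U% = 11.11%

11.11


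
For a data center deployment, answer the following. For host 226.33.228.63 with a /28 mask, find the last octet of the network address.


Given: IP = 226.33.228.63, prefix = /28
Subnet mask = 255.255.255.240
Last octet of IP: 63
Last octet of mask: 240
Network last octet = 63 AND 240 = 48

48


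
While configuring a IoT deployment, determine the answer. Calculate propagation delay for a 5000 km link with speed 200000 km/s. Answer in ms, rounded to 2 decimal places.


Given: distance = 5000 km, speed = 200000 km/s
Delay = distance / speed = 5000 / 200000 seconds
Delay in ms = 5000 * 1000 / 200000
Delay = 25.0000 ms
Rounded to 2 dp = 25.00 ms

25.00


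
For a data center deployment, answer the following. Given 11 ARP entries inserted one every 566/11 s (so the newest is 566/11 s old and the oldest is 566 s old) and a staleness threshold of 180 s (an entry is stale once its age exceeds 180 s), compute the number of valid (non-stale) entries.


Ages are k * 566/11 s for k = 1..11 (spacing = 51.4545 s).
Entry k is valid iff k * 566/11 <= 180 iff k <= 11 * 180 / 566 = 3.4982
n_valid = floor(3.4982) = 3
(n_stale = 11 - 3 = 8)

3


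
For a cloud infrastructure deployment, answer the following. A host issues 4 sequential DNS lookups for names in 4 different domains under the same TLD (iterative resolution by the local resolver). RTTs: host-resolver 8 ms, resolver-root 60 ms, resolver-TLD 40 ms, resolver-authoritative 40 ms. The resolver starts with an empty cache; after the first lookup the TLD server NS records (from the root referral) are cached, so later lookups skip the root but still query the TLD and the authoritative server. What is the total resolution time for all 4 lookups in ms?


Lookup 1 (cold cache): local + root + TLD + auth = 8 + 60 + 40 + 40 = 148 ms
Lookups 2..4 (TLD NS cached -> skip root; new domain -> still ask TLD and auth): local + TLD + auth = 8 + 40 + 40 = 88 ms each
Remaining 3 lookups: 3 * 88 = 264 ms
Total = 148 + 264 = 412 ms

412


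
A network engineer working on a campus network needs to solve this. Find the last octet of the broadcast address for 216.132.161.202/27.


Given: IP = 216.132.161.202, prefix = /27
Host bits = 32 - 27 = 5
Network last octet = 202 AND mask = 192
Host part size = 2^5 - 1 = 31
Broadcast last octet = 192 OR 31 = 223

223


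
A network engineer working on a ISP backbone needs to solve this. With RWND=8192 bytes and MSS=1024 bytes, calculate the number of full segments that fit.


Given: RWND = 8192 bytes, MSS = 1024 bytes
Full segments = floor(RWND / MSS)
Full segments = floor(8192 / 1024)
Full segments = floor(8.0) = 8

8


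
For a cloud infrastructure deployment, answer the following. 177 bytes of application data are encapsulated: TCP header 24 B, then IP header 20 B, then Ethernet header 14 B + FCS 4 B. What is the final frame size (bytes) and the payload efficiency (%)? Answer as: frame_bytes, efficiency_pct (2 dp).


TCP segment = 177 + 24 = 201 B
IP packet = 201 + 20 = 221 B
Ethernet frame = 221 + 14 + 4 = 239 B
Efficiency = app / frame = 177 / 239 = 0.740586 = 74.0586% -> 74.06% (2 dp)

239, 74.06


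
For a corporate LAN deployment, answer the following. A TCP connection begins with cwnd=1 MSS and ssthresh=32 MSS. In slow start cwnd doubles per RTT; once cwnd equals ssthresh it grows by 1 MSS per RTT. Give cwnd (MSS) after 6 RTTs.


RTT 0: cwnd = 1 MSS (initial)
RTT 1: cwnd = 2 MSS (slow start, doubled)
RTT 2: cwnd = 4 MSS (slow start, doubled)
RTT 3: cwnd = 8 MSS (slow start, doubled)
RTT 4: cwnd = 16 MSS (slow start, doubled)
RTT 5: cwnd = 32 MSS (slow start, doubled)
RTT 6: cwnd = 33 MSS (congestion avoidance, +1)

33


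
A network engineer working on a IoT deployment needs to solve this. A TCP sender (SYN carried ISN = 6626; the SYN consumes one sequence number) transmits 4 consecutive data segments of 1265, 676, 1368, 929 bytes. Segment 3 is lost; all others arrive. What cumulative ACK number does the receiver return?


SYN uses sequence number 6626; first data byte = ISN + 1 = 6627.
Segment 1: SEQ = 6627, len = 1265 B, covers [6627, 7891]
Segment 2: SEQ = 7892, len = 676 B, covers [7892, 8567]
Segment 3: SEQ = 8568, len = 1368 B, covers [8568, 9935] [LOST]
Segment 4: SEQ = 9936, len = 929 B, covers [9936, 10864]
In-order data received: bytes [6627, 8567] (segments 1..2).
Segment 3 missing -> gap begins at byte 8568; later segments buffered out of order.
Cumulative ACK = next expected in-order byte = 6627 + 1265 + 676 = 8568

8568


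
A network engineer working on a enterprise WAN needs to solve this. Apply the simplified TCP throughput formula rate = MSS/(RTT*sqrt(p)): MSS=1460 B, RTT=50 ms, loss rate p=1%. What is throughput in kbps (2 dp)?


Given: MSS = 1460 bytes, RTT = 50 ms, loss = 1%
RTT in seconds = 50 / 1000 = 0.05
Loss rate = 1% = 0.01
sqrt(loss) = sqrt(0.01) = 0.1
Throughput (bytes/s) = 1460 / (0.05 * 0.1) = 292000.0000
Throughput (kbps) = 292000.0000 * 8 / 1000 = 2336.000000 -> 2336.00 kbps (2 dp)

2336.00


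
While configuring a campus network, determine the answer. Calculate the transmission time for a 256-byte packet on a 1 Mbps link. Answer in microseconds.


Given: packet = 256 bytes, bandwidth = 1 Mbps
Packet in bits = 256 * 8 = 2048 bits
Bandwidth = 1 * 10^6 = 1000000 bps
Time = 2048 / 1000000 seconds
Time in us = 2048 * 10^6 / 1000000 = 2048

2048


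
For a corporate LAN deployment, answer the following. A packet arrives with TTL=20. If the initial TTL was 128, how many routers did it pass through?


Given: initial TTL = 128, received TTL = 20
Hops = initial TTL - received TTL
Hops = 128 - 20 = 108

108


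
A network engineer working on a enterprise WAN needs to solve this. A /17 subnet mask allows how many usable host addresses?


Given: subnet mask /17
Host bits = 32 - 17 = 15
Total addresses = 2^15 = 32768
Usable hosts = 32768 - 2 (network + broadcast) = 32766

32766


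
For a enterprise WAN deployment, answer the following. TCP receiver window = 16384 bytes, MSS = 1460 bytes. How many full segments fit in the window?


Given: RWND = 16384 bytes, MSS = 1460 bytes
Full segments = floor(RWND / MSS)
Full segments = floor(16384 / 1460)
Full segments = floor(11.2219) = 11

11


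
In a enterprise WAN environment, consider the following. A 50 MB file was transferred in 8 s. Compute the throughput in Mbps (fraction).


Given: file = 50 MB, time = 8 s
File in Mb = 50 * 8 = 400 Mb
Throughput = 400 / 8 Mbps
Throughput = 50 Mbps

50


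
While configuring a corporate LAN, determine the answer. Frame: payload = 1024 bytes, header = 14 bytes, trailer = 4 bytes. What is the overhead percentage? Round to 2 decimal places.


Given: payload = 1024 B, header = 14 B, trailer = 4 B
Overhead bytes = header + trailer = 14 + 4 = 18
Total frame = payload + overhead = 1024 + 18 = 1042
Overhead % = 18 / 1042 * 100 = 1.7274% -> 1.73% (2 dp)

1.73


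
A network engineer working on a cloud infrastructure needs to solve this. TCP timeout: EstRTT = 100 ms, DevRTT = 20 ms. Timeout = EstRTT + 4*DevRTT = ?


Given: EstRTT = 100 ms, DevRTT = 20 ms
Timeout = EstRTT + 4 * DevRTT
4 * DevRTT = 4 * 20 = 80
Timeout = 100 + 80 = 180 ms

180


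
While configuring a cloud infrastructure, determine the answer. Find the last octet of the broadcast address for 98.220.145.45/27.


Given: IP = 98.220.145.45, prefix = /27
Host bits = 32 - 27 = 5
Network last octet = 45 AND mask = 32
Host part size = 2^5 - 1 = 31
Broadcast last octet = 32 OR 31 = 63

63


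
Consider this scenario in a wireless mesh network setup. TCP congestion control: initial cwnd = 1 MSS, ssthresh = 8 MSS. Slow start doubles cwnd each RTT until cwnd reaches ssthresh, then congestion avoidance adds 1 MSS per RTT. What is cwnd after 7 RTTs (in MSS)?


RTT 0: cwnd = 1 MSS (initial)
RTT 1: cwnd = 2 MSS (slow start, doubled)
RTT 2: cwnd = 4 MSS (slow start, doubled)
RTT 3: cwnd = 8 MSS (slow start, doubled)
RTT 4: cwnd = 9 MSS (congestion avoidance, +1)
RTT 5: cwnd = 10 MSS (congestion avoidance, +1)
RTT 6: cwnd = 11 MSS (congestion avoidance, +1)
RTT 7: cwnd = 12 MSS (congestion avoidance, +1)

12


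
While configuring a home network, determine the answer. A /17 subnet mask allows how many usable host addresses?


Given: subnet mask /17
Host bits = 32 - 17 = 15
Total addresses = 2^15 = 32768
Usable hosts = 32768 - 2 (network + broadcast) = 32766

32766


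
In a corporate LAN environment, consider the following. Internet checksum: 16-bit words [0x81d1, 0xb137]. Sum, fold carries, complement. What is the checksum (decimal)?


Given words: [0x81d1, 0xb137]
Step 1: Sum all words
Raw sum = 33233 + 45367 = 78600
Step 2: Fold carry: (13064 + 1) = 13065
One's complement = ~13065 & 0xFFFF = 52470

52470


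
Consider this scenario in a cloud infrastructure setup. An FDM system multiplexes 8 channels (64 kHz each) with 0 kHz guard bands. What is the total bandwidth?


Given: 8 channels, 64 kHz each, guard = 0 kHz
Channel bandwidth = 8 * 64 = 512 kHz
Guard bands = 7 gaps * 0 kHz = 0 kHz
Total = 512 + 0 = 512 kHz

512


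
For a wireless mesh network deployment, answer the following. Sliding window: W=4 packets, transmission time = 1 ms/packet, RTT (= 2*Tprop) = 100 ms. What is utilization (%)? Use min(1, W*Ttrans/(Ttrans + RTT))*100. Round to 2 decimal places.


Given: W = 4, Ttrans = 1 ms, RTT = 100 ms (= 2 * Tprop, Tprop = 50 ms)
Cycle time = Ttrans + RTT = 1 + 100 = 101 ms (first packet sent until its ACK returns)
W * Ttrans = 4 * 1 = 4 ms of sending per cycle
W * Ttrans / (Ttrans + RTT) = 4 / 101 = 0.039604
U = min(1, 0.039604) = 0.039604
U% = 3.96%

3.96


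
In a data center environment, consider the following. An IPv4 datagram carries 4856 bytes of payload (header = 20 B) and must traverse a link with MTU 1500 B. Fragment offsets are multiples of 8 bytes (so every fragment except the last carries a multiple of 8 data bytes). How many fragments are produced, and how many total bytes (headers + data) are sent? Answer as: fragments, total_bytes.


Max data per non-final fragment = floor((MTU - header)/8)*8 = floor((1500 - 20)/8)*8 = floor(1480/8)*8 = 1480 B
Final fragment needs no 8-byte alignment: it can carry up to MTU - header = 1480 B
Non-final fragments needed = ceil((payload - 1480) / 1480) = ceil(3376/1480) = ceil(2.2811) = 3
Number of fragments = 3 + 1 = 4
Fragment sizes (data): 3 * 1480 B + 416 B (last, 416 <= 1480 OK)
Total bytes sent = payload + n_frags * header = 4856 + 4*20 = 4856 + 80 = 4936 B

4, 4936


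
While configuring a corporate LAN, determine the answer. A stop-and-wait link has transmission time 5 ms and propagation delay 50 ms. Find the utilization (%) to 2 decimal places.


Given: Ttrans = 5 ms, Tprop = 50 ms
RTT = 2 * Tprop = 2 * 50 = 100 ms
U = Ttrans / (Ttrans + RTT)
U = 5 / (5 + 100)
U = 5 / 105 = 0.047619
U% = 4.76%

4.76


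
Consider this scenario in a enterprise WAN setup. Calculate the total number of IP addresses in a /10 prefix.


Given: CIDR prefix /10
Host bits = 32 - 10 = 22
Total addresses = 2^22 = 4194304

4194304


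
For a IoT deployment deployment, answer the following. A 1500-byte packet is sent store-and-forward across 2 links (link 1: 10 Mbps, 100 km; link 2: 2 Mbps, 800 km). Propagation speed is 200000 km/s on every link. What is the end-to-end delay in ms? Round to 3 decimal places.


Packet = 1500 bytes = 12000 bits. Store-and-forward: sum (t_trans + t_prop) per link.
Link 1: t_trans = 12000/(10*10^6) s = 1.2000 ms; t_prop = 100/200000 s = 0.5000 ms; subtotal = 1.7000 ms
Link 2: t_trans = 12000/(2*10^6) s = 6.0000 ms; t_prop = 800/200000 s = 4.0000 ms; subtotal = 10.0000 ms
End-to-end = 1.7000 + 10.0000 = 11.7000 ms -> 11.700 ms (3 dp)

11.700


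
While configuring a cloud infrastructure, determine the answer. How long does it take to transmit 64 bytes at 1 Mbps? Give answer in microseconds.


Given: packet = 64 bytes, bandwidth = 1 Mbps
Packet in bits = 64 * 8 = 512 bits
Bandwidth = 1 * 10^6 = 1000000 bps
Time = 512 / 1000000 seconds
Time in us = 512 * 10^6 / 1000000 = 512

512


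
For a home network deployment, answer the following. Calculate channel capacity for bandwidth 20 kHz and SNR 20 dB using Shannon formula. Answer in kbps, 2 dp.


Given: B = 20 kHz, SNR = 20 dB
SNR linear = 10^(20/10) = 100
1 + SNR = 101
log2(101) = 6.6582114828
C = 20 * 1000 * 6.6582114828 = 133164.2297 bps
C = 133.164230 kbps -> 133.16 kbps (2 dp)

133.16


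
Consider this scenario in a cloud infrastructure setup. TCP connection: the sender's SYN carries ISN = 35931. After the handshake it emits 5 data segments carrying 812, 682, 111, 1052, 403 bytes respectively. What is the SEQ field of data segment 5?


The SYN occupies sequence number ISN = 35931, so the first data byte is ISN + 1 = 35932.
SEQ of data segment i = (ISN + 1) + sum of payload sizes of segments 1..i-1.
Segment 1: SEQ = 35932, payload = 812 bytes
Segment 2: SEQ = 36744, payload = 682 bytes
Segment 3: SEQ = 37426, payload = 111 bytes
Segment 4: SEQ = 37537, payload = 1052 bytes
Segment 5: SEQ = 38589, payload = 403 bytes
SEQ of segment 5 = 35932 + 812 + 682 + 111 + 1052 = 38589

38589


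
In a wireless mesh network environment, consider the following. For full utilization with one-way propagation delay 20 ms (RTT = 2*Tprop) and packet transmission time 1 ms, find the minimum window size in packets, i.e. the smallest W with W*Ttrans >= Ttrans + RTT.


Given: Ttrans = 1 ms, RTT = 40 ms (= 2 * Tprop, Tprop = 20 ms)
Time until first ACK returns = Ttrans + RTT = 1 + 40 = 41 ms
Need W * Ttrans >= Ttrans + RTT  ->  W >= (Ttrans + RTT) / Ttrans
(Ttrans + RTT) / Ttrans = 41 / 1 = 41
W_min = ceil(41) = 41

41


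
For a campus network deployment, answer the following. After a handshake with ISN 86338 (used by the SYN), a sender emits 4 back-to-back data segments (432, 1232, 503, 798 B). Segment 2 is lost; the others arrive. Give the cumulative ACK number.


SYN uses sequence number 86338; first data byte = ISN + 1 = 86339.
Segment 1: SEQ = 86339, len = 432 B, covers [86339, 86770]
Segment 2: SEQ = 86771, len = 1232 B, covers [86771, 88002] [LOST]
Segment 3: SEQ = 88003, len = 503 B, covers [88003, 88505]
Segment 4: SEQ = 88506, len = 798 B, covers [88506, 89303]
In-order data received: bytes [86339, 86770] (segments 1..1).
Segment 2 missing -> gap begins at byte 86771; later segments buffered out of order.
Cumulative ACK = next expected in-order byte = 86339 + 432 = 86771

86771


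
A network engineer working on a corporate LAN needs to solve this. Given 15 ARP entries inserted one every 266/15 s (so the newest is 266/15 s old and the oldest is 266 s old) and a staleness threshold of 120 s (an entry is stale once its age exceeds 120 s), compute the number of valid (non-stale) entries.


Ages are k * 266/15 s for k = 1..15 (spacing = 17.7333 s).
Entry k is valid iff k * 266/15 <= 120 iff k <= 15 * 120 / 266 = 6.7669
n_valid = floor(6.7669) = 6
(n_stale = 15 - 6 = 9)

6


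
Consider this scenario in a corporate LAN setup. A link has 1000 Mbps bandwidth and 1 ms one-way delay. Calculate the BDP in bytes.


Given: bandwidth = 1000 Mbps, delay = 1 ms
BDP in bits = 1000 * 10^6 * 1 / 1000
BDP in bits = 1000000
BDP in bytes = 1000000 / 8 = 125000

125000


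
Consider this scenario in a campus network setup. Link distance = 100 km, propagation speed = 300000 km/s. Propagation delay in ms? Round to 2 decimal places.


Given: distance = 100 km, speed = 300000 km/s
Delay = distance / speed = 100 / 300000 seconds
Delay in ms = 100 * 1000 / 300000
Delay = 0.3333 ms
Rounded to 2 dp = 0.33 ms

0.33


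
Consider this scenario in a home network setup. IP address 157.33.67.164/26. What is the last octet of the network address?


Given: IP = 157.33.67.164, prefix = /26
Subnet mask = 255.255.255.192
Last octet of IP: 164
Last octet of mask: 192
Network last octet = 164 AND 192 = 128

128


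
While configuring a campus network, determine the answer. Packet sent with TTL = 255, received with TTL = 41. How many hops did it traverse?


Given: initial TTL = 255, received TTL = 41
Hops = initial TTL - received TTL
Hops = 255 - 41 = 214

214


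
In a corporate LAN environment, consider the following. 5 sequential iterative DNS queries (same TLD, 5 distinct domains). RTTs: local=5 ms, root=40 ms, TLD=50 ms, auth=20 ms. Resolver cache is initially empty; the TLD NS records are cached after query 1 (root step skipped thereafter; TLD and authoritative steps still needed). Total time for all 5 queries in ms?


Lookup 1 (cold cache): local + root + TLD + auth = 5 + 40 + 50 + 20 = 115 ms
Lookups 2..5 (TLD NS cached -> skip root; new domain -> still ask TLD and auth): local + TLD + auth = 5 + 50 + 20 = 75 ms each
Remaining 4 lookups: 4 * 75 = 300 ms
Total = 115 + 300 = 415 ms

415
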